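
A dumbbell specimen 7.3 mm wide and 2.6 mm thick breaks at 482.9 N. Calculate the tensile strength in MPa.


Area = width * thickness = 7.3 * 2.6 = 18.98 mm^2
TS = force / area = 482.9 / 18.98 = 25.44 MPa

25.44 MPa


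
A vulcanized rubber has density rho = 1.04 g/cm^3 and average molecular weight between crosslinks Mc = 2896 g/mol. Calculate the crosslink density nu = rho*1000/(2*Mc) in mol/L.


nu = rho * 1000 / (2 * Mc)
nu = 1.04 * 1000 / (2 * 2896)
nu = 1040.0 / 5792
nu = 0.1796 mol/L

0.1796 mol/L


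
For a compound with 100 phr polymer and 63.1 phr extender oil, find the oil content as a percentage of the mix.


Oil % = oil / (100 + oil) * 100
= 63.1 / (100 + 63.1) * 100
= 63.1 / 163.1 * 100
= 38.69%

38.69%


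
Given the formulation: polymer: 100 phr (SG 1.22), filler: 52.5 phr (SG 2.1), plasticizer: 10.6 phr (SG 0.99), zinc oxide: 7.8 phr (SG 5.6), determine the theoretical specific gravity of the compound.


Sum of weights = 170.9
Volume contributions:
  polymer: 100/1.22 = 81.9672
  filler: 52.5/2.1 = 25.0000
  plasticizer: 10.6/0.99 = 10.7071
  zinc oxide: 7.8/5.6 = 1.3929
Sum of volumes = 119.0671
SG = 170.9 / 119.0671 = 1.435

SG = 1.435


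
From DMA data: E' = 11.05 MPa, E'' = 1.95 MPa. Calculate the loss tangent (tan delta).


tan delta = E'' / E'
= 1.95 / 11.05
= 0.1765

tan delta = 0.1765


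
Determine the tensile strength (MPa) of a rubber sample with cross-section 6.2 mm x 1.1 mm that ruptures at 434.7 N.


Area = width * thickness = 6.2 * 1.1 = 6.82 mm^2
TS = force / area = 434.7 / 6.82 = 63.74 MPa

63.74 MPa


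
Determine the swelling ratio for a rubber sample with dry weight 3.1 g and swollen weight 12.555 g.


Q = W_swollen / W_dry
Q = 12.555 / 3.1
Q = 4.05

Q = 4.05


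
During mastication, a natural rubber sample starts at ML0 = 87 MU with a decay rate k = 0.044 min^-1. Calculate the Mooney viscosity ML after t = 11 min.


ML = ML0 * exp(-k * t)
ML = 87 * exp(-0.044 * 11)
ML = 87 * 0.6163
ML = 53.62 MU

53.62 MU


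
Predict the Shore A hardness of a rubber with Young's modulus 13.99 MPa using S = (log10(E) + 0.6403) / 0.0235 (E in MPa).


log10(E) = 0.0235*S - 0.6403  =>  S = (log10(E) + 0.6403) / 0.0235
log10(13.99) = 1.145818
S = (1.145818 + 0.6403) / 0.0235 = 1.786118 / 0.0235
S = 76.0

Shore A = 76.0


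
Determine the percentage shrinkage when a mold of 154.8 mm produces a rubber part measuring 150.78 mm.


Shrinkage = (mold - part) / mold * 100
= (154.8 - 150.78) / 154.8 * 100
= 4.02 / 154.8 * 100
= 2.6%

2.6%


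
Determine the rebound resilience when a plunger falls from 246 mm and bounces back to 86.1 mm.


Resilience = h_rebound / h_drop * 100
= 86.1 / 246 * 100
= 35.0%

35.0%


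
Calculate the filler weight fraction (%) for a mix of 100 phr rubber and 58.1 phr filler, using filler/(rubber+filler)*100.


Filler % = filler / (rubber + filler) * 100
= 58.1 / (100 + 58.1) * 100
= 58.1 / 158.1 * 100
= 36.75%

36.75%


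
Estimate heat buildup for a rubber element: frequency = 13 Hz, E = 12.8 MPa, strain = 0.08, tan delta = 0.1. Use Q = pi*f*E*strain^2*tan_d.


Q = pi * f * E * strain^2 * tan_d
= pi * 13 * 12.8 * 0.08^2 * 0.1
= pi * 13 * 12.8 * 0.0064 * 0.1
= 0.3346

Q = 0.3346


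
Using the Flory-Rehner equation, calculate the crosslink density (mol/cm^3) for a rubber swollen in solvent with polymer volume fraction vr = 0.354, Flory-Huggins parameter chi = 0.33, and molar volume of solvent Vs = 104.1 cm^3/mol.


ln(1 - vr) = ln(1 - 0.354) = -0.4370
Numerator = -((-0.4370) + 0.354 + 0.33 * 0.354^2) = 0.0416
Denominator = 104.1 * (0.354^(1/3) - 0.354/2) = 55.2151
nu = 0.0416 / 55.2151 = 7.5344e-04 mol/cm^3

7.5344e-04 mol/cm^3


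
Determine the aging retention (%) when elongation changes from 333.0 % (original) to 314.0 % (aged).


Retention = aged / original * 100
= 314.0 / 333.0 * 100
= 94.3%

94.3%


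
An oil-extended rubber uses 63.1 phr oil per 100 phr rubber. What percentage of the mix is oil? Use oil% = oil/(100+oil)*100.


Oil % = oil / (100 + oil) * 100
= 63.1 / (100 + 63.1) * 100
= 63.1 / 163.1 * 100
= 38.69%

38.69%


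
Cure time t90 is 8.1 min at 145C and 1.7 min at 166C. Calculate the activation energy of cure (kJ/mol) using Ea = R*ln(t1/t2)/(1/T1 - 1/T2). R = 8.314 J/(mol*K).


T1 = 418.15 K, T2 = 439.15 K
1/T1 - 1/T2 = 1.1436e-04
ln(t1/t2) = ln(8.1/1.7) = 1.5612
Ea = 8.314 * 1.5612 / 1.1436e-04 = 113502.1839 J/mol
Ea = 113.5 kJ/mol

113.5 kJ/mol


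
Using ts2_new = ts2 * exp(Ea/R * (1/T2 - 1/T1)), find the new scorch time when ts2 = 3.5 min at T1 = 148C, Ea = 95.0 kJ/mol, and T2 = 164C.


Convert temperatures: T1 = 148 + 273.15 = 421.15 K, T2 = 164 + 273.15 = 437.15 K
ts2_new = 3.5 * exp(95000 / 8.314 * (1/437.15 - 1/421.15))
1/T2 - 1/T1 = -8.6907e-05
ts2_new = 1.3 min

1.3 min


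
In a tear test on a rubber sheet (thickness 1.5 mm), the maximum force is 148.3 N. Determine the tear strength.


Tear strength = force / thickness
= 148.3 / 1.5
= 98.87 N/mm

98.87 N/mm


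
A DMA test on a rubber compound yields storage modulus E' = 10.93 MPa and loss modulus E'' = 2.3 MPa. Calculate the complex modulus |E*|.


|E*| = sqrt(E'^2 + E''^2)
= sqrt(10.93^2 + 2.3^2)
= sqrt(119.4649 + 5.2900)
= 11.169 MPa

11.169 MPa


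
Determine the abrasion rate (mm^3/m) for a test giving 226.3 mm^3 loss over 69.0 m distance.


Rate = volume_loss / distance
= 226.3 / 69.0
= 3.28 mm^3/m

3.28 mm^3/m


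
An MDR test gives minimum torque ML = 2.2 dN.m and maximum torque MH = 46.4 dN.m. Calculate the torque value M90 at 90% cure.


M90 = ML + 0.9 * (MH - ML)
M90 = 2.2 + 0.9 * (46.4 - 2.2)
M90 = 2.2 + 0.9 * 44.2
M90 = 41.98 dN.m

41.98 dN.m


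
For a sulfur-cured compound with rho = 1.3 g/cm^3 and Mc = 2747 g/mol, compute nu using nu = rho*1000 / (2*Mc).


nu = rho * 1000 / (2 * Mc)
nu = 1.3 * 1000 / (2 * 2747)
nu = 1300.0 / 5494
nu = 0.2366 mol/L

0.2366 mol/L


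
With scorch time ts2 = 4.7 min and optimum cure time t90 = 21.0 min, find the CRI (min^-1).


CRI = 100 / (t90 - ts2)
= 100 / (21.0 - 4.7)
= 100 / 16.3
= 6.13 min^-1

6.13 min^-1


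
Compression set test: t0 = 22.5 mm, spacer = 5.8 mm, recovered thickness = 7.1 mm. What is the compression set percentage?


CS = (t0 - recovered) / (t0 - ts) * 100
= (22.5 - 7.1) / (22.5 - 5.8) * 100
= 15.4 / 16.7 * 100
= 92.2%

92.2%


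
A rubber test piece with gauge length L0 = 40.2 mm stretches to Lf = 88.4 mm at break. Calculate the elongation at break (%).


Elongation = (Lf - L0) / L0 * 100
= (88.4 - 40.2) / 40.2 * 100
= 48.2 / 40.2 * 100
= 119.9%

119.9%


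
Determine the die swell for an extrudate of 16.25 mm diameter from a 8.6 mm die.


Die swell ratio = D_extrudate / D_die
= 16.25 / 8.6
= 1.89

Die swell = 1.89


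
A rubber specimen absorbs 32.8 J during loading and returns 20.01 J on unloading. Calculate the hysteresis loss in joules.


Hysteresis loss = loading - unloading
= 32.8 - 20.01
= 12.79 J

12.79 J


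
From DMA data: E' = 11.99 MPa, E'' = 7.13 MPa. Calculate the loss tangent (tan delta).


tan delta = E'' / E'
= 7.13 / 11.99
= 0.5947

tan delta = 0.5947


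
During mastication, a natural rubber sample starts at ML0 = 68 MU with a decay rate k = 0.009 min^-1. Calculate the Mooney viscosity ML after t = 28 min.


ML = ML0 * exp(-k * t)
ML = 68 * exp(-0.009 * 28)
ML = 68 * 0.7772
ML = 52.85 MU

52.85 MU


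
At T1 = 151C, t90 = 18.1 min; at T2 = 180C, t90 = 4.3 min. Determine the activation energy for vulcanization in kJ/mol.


T1 = 424.15 K, T2 = 453.15 K
1/T1 - 1/T2 = 1.5088e-04
ln(t1/t2) = ln(18.1/4.3) = 1.4373
Ea = 8.314 * 1.4373 / 1.5088e-04 = 79199.0499 J/mol
Ea = 79.2 kJ/mol

79.2 kJ/mol


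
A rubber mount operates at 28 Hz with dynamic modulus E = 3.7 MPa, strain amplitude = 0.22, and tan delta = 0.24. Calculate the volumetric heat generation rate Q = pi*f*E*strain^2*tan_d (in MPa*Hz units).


Q = pi * f * E * strain^2 * tan_d
= pi * 28 * 3.7 * 0.22^2 * 0.24
= pi * 28 * 3.7 * 0.0484 * 0.24
= 3.7806

Q = 3.7806


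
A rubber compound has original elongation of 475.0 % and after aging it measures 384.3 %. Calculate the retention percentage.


Retention = aged / original * 100
= 384.3 / 475.0 * 100
= 80.9%

80.9%


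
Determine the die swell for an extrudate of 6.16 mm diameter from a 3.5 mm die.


Die swell ratio = D_extrudate / D_die
= 6.16 / 3.5
= 1.76

Die swell = 1.76


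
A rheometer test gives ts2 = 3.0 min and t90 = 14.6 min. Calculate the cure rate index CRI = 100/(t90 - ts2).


CRI = 100 / (t90 - ts2)
= 100 / (14.6 - 3.0)
= 100 / 11.6
= 8.62 min^-1

8.62 min^-1


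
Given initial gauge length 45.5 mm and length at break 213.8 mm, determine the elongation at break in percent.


Elongation = (Lf - L0) / L0 * 100
= (213.8 - 45.5) / 45.5 * 100
= 168.3 / 45.5 * 100
= 369.9%

369.9%


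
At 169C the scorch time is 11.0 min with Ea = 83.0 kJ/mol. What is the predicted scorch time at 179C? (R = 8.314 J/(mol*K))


Convert temperatures: T1 = 169 + 273.15 = 442.15 K, T2 = 179 + 273.15 = 452.15 K
ts2_new = 11.0 * exp(83000 / 8.314 * (1/452.15 - 1/442.15))
1/T2 - 1/T1 = -5.0020e-05
ts2_new = 6.68 min

6.68 min


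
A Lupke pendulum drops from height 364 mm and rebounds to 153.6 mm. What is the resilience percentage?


Resilience = h_rebound / h_drop * 100
= 153.6 / 364 * 100
= 42.2%

42.2%


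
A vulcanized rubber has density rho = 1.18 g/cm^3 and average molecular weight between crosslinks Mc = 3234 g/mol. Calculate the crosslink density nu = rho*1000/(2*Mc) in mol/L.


nu = rho * 1000 / (2 * Mc)
nu = 1.18 * 1000 / (2 * 3234)
nu = 1180.0 / 6468
nu = 0.1824 mol/L

0.1824 mol/L


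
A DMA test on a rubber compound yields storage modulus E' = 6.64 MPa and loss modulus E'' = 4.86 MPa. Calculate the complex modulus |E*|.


|E*| = sqrt(E'^2 + E''^2)
= sqrt(6.64^2 + 4.86^2)
= sqrt(44.0896 + 23.6196)
= 8.229 MPa

8.229 MPa


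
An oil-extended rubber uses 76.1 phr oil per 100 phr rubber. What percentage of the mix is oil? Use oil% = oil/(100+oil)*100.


Oil % = oil / (100 + oil) * 100
= 76.1 / (100 + 76.1) * 100
= 76.1 / 176.1 * 100
= 43.21%

43.21%


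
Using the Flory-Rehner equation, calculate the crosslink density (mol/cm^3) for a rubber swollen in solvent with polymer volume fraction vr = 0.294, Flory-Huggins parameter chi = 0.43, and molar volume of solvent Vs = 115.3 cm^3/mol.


ln(1 - vr) = ln(1 - 0.294) = -0.3481
Numerator = -((-0.3481) + 0.294 + 0.43 * 0.294^2) = 0.0170
Denominator = 115.3 * (0.294^(1/3) - 0.294/2) = 59.7185
nu = 0.0170 / 59.7185 = 2.8421e-04 mol/cm^3

2.8421e-04 mol/cm^3


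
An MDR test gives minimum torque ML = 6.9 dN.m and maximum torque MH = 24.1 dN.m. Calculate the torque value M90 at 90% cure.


M90 = ML + 0.9 * (MH - ML)
M90 = 6.9 + 0.9 * (24.1 - 6.9)
M90 = 6.9 + 0.9 * 17.2
M90 = 22.38 dN.m

22.38 dN.m


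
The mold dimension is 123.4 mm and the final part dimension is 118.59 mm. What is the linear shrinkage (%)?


Shrinkage = (mold - part) / mold * 100
= (123.4 - 118.59) / 123.4 * 100
= 4.81 / 123.4 * 100
= 3.9%

3.9%


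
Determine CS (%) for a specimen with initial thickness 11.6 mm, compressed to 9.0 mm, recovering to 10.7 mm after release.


CS = (t0 - recovered) / (t0 - ts) * 100
= (11.6 - 10.7) / (11.6 - 9.0) * 100
= 0.9 / 2.6 * 100
= 34.6%

34.6%


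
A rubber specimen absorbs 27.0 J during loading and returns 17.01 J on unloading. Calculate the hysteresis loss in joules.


Hysteresis loss = loading - unloading
= 27.0 - 17.01
= 9.99 J

9.99 J


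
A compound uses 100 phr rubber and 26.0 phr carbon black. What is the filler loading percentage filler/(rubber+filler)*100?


Filler % = filler / (rubber + filler) * 100
= 26.0 / (100 + 26.0) * 100
= 26.0 / 126.0 * 100
= 20.63%

20.63%


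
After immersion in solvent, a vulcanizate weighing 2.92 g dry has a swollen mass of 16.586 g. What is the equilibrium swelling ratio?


Q = W_swollen / W_dry
Q = 16.586 / 2.92
Q = 5.68

Q = 5.68


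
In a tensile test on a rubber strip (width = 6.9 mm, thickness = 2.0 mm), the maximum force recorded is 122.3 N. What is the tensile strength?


Area = width * thickness = 6.9 * 2.0 = 13.8 mm^2
TS = force / area = 122.3 / 13.8 = 8.86 MPa

8.86 MPa


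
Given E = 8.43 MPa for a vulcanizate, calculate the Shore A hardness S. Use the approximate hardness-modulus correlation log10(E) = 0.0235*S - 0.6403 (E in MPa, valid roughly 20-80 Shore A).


log10(E) = 0.0235*S - 0.6403  =>  S = (log10(E) + 0.6403) / 0.0235
log10(8.43) = 0.925828
S = (0.925828 + 0.6403) / 0.0235 = 1.566128 / 0.0235
S = 66.6

Shore A = 66.6


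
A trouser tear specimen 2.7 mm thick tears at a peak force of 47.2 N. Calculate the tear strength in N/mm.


Tear strength = force / thickness
= 47.2 / 2.7
= 17.48 N/mm

17.48 N/mm


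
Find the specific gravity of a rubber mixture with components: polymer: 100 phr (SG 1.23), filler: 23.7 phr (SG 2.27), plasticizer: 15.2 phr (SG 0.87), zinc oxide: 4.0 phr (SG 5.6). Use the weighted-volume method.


Sum of weights = 142.9
Volume contributions:
  polymer: 100/1.23 = 81.3008
  filler: 23.7/2.27 = 10.4405
  plasticizer: 15.2/0.87 = 17.4713
  zinc oxide: 4.0/5.6 = 0.7143
Sum of volumes = 109.9269
SG = 142.9 / 109.9269 = 1.3

SG = 1.3


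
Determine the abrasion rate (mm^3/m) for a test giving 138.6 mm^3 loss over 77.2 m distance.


Rate = volume_loss / distance
= 138.6 / 77.2
= 1.795 mm^3/m

1.795 mm^3/m


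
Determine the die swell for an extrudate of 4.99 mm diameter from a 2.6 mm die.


Die swell ratio = D_extrudate / D_die
= 4.99 / 2.6
= 1.919

Die swell = 1.919


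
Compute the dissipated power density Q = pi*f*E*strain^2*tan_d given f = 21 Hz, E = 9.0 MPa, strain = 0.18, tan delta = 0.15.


Q = pi * f * E * strain^2 * tan_d
= pi * 21 * 9.0 * 0.18^2 * 0.15
= pi * 21 * 9.0 * 0.0324 * 0.15
= 2.8857

Q = 2.8857


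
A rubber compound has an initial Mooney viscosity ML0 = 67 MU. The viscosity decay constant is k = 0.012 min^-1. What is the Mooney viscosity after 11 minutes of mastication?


ML = ML0 * exp(-k * t)
ML = 67 * exp(-0.012 * 11)
ML = 67 * 0.8763
ML = 58.71 MU

58.71 MU


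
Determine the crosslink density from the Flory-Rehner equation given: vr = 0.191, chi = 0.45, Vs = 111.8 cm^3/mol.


ln(1 - vr) = ln(1 - 0.191) = -0.2120
Numerator = -((-0.2120) + 0.191 + 0.45 * 0.191^2) = 0.0045
Denominator = 111.8 * (0.191^(1/3) - 0.191/2) = 53.7083
nu = 0.0045 / 53.7083 = 8.4529e-05 mol/cm^3

8.4529e-05 mol/cm^3


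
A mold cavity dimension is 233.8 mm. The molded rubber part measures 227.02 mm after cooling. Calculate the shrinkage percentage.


Shrinkage = (mold - part) / mold * 100
= (233.8 - 227.02) / 233.8 * 100
= 6.78 / 233.8 * 100
= 2.9%

2.9%


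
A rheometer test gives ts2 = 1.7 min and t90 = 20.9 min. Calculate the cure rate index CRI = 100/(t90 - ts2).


CRI = 100 / (t90 - ts2)
= 100 / (20.9 - 1.7)
= 100 / 19.2
= 5.21 min^-1

5.21 min^-1


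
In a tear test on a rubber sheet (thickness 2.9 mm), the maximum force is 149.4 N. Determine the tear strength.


Tear strength = force / thickness
= 149.4 / 2.9
= 51.52 N/mm

51.52 N/mm


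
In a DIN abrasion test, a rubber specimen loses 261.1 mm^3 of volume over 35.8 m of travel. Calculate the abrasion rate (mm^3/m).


Rate = volume_loss / distance
= 261.1 / 35.8
= 7.293 mm^3/m

7.293 mm^3/m


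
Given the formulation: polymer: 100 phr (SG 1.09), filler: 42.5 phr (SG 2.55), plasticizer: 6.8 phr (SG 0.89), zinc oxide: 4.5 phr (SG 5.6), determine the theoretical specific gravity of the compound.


Sum of weights = 153.8
Volume contributions:
  polymer: 100/1.09 = 91.7431
  filler: 42.5/2.55 = 16.6667
  plasticizer: 6.8/0.89 = 7.6404
  zinc oxide: 4.5/5.6 = 0.8036
Sum of volumes = 116.8538
SG = 153.8 / 116.8538 = 1.316

SG = 1.316


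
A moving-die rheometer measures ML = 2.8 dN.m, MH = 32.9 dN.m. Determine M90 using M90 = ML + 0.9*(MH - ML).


M90 = ML + 0.9 * (MH - ML)
M90 = 2.8 + 0.9 * (32.9 - 2.8)
M90 = 2.8 + 0.9 * 30.1
M90 = 29.89 dN.m

29.89 dN.m


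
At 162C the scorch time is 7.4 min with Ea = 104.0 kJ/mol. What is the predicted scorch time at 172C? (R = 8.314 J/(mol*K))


Convert temperatures: T1 = 162 + 273.15 = 435.15 K, T2 = 172 + 273.15 = 445.15 K
ts2_new = 7.4 * exp(104000 / 8.314 * (1/445.15 - 1/435.15))
1/T2 - 1/T1 = -5.1624e-05
ts2_new = 3.88 min

3.88 min


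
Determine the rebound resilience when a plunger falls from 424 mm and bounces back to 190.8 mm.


Resilience = h_rebound / h_drop * 100
= 190.8 / 424 * 100
= 45.0%

45.0%


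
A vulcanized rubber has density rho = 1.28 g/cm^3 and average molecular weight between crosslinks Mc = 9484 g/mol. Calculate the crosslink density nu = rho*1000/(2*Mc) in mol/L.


nu = rho * 1000 / (2 * Mc)
nu = 1.28 * 1000 / (2 * 9484)
nu = 1280.0 / 18968
nu = 0.0675 mol/L

0.0675 mol/L


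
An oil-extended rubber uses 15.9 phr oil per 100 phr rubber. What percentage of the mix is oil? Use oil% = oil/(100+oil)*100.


Oil % = oil / (100 + oil) * 100
= 15.9 / (100 + 15.9) * 100
= 15.9 / 115.9 * 100
= 13.72%

13.72%


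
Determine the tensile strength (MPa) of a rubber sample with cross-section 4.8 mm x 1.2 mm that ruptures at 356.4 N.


Area = width * thickness = 4.8 * 1.2 = 5.76 mm^2
TS = force / area = 356.4 / 5.76 = 61.88 MPa

61.88 MPa


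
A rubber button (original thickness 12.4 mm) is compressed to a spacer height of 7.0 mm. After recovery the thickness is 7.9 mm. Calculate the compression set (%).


CS = (t0 - recovered) / (t0 - ts) * 100
= (12.4 - 7.9) / (12.4 - 7.0) * 100
= 4.5 / 5.4 * 100
= 83.3%

83.3%


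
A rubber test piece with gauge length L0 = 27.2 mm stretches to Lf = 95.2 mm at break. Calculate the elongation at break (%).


Elongation = (Lf - L0) / L0 * 100
= (95.2 - 27.2) / 27.2 * 100
= 68.0 / 27.2 * 100
= 250.0%

250.0%


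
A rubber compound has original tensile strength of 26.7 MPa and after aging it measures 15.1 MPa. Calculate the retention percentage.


Retention = aged / original * 100
= 15.1 / 26.7 * 100
= 56.6%

56.6%


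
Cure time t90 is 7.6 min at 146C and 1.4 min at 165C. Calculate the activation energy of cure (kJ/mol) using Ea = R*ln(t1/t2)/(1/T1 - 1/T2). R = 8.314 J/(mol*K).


T1 = 419.15 K, T2 = 438.15 K
1/T1 - 1/T2 = 1.0346e-04
ln(t1/t2) = ln(7.6/1.4) = 1.6917
Ea = 8.314 * 1.6917 / 1.0346e-04 = 135945.8318 J/mol
Ea = 135.95 kJ/mol

135.95 kJ/mol


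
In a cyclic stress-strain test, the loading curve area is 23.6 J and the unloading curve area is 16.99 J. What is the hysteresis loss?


Hysteresis loss = loading - unloading
= 23.6 - 16.99
= 6.61 J

6.61 J


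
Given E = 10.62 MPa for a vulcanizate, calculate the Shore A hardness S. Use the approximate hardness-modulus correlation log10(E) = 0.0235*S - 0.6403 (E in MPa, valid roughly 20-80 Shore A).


log10(E) = 0.0235*S - 0.6403  =>  S = (log10(E) + 0.6403) / 0.0235
log10(10.62) = 1.026125
S = (1.026125 + 0.6403) / 0.0235 = 1.666425 / 0.0235
S = 70.9

Shore A = 70.9


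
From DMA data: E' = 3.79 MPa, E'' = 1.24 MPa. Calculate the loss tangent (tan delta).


tan delta = E'' / E'
= 1.24 / 3.79
= 0.3272

tan delta = 0.3272


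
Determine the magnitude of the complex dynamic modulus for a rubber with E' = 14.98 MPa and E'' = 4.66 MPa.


|E*| = sqrt(E'^2 + E''^2)
= sqrt(14.98^2 + 4.66^2)
= sqrt(224.4004 + 21.7156)
= 15.688 MPa

15.688 MPa


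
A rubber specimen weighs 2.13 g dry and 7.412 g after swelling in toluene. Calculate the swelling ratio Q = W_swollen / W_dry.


Q = W_swollen / W_dry
Q = 7.412 / 2.13
Q = 3.48

Q = 3.48


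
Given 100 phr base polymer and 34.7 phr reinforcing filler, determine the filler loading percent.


Filler % = filler / (rubber + filler) * 100
= 34.7 / (100 + 34.7) * 100
= 34.7 / 134.7 * 100
= 25.76%

25.76%


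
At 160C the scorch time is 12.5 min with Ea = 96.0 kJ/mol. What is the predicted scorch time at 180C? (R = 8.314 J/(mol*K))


Convert temperatures: T1 = 160 + 273.15 = 433.15 K, T2 = 180 + 273.15 = 453.15 K
ts2_new = 12.5 * exp(96000 / 8.314 * (1/453.15 - 1/433.15))
1/T2 - 1/T1 = -1.0189e-04
ts2_new = 3.85 min

3.85 min


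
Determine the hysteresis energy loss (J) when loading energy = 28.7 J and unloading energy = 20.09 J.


Hysteresis loss = loading - unloading
= 28.7 - 20.09
= 8.61 J

8.61 J


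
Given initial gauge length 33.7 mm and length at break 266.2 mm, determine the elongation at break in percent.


Elongation = (Lf - L0) / L0 * 100
= (266.2 - 33.7) / 33.7 * 100
= 232.5 / 33.7 * 100
= 689.9%

689.9%


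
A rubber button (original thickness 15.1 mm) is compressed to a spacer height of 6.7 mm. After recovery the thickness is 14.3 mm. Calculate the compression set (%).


CS = (t0 - recovered) / (t0 - ts) * 100
= (15.1 - 14.3) / (15.1 - 6.7) * 100
= 0.8 / 8.4 * 100
= 9.5%

9.5%


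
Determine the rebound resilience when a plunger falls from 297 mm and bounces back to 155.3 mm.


Resilience = h_rebound / h_drop * 100
= 155.3 / 297 * 100
= 52.3%

52.3%


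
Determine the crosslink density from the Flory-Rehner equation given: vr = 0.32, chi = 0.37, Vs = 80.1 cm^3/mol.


ln(1 - vr) = ln(1 - 0.32) = -0.3857
Numerator = -((-0.3857) + 0.32 + 0.37 * 0.32^2) = 0.0278
Denominator = 80.1 * (0.32^(1/3) - 0.32/2) = 41.9716
nu = 0.0278 / 41.9716 = 6.6174e-04 mol/cm^3

6.6174e-04 mol/cm^3


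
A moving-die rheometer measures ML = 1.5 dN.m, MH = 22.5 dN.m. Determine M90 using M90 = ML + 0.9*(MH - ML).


M90 = ML + 0.9 * (MH - ML)
M90 = 1.5 + 0.9 * (22.5 - 1.5)
M90 = 1.5 + 0.9 * 21.0
M90 = 20.4 dN.m

20.4 dN.m


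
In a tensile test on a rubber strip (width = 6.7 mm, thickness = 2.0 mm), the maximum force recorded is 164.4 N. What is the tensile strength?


Area = width * thickness = 6.7 * 2.0 = 13.4 mm^2
TS = force / area = 164.4 / 13.4 = 12.27 MPa

12.27 MPa


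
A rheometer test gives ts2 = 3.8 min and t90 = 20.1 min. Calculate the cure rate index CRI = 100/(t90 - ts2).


CRI = 100 / (t90 - ts2)
= 100 / (20.1 - 3.8)
= 100 / 16.3
= 6.13 min^-1

6.13 min^-1


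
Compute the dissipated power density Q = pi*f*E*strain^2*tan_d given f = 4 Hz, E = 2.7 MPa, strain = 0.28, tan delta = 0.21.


Q = pi * f * E * strain^2 * tan_d
= pi * 4 * 2.7 * 0.28^2 * 0.21
= pi * 4 * 2.7 * 0.0784 * 0.21
= 0.5586

Q = 0.5586


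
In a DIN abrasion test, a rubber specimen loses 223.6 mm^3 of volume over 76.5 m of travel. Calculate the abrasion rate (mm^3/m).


Rate = volume_loss / distance
= 223.6 / 76.5
= 2.923 mm^3/m

2.923 mm^3/m


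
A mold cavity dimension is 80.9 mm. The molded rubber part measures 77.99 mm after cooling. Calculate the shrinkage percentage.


Shrinkage = (mold - part) / mold * 100
= (80.9 - 77.99) / 80.9 * 100
= 2.91 / 80.9 * 100
= 3.6%

3.6%


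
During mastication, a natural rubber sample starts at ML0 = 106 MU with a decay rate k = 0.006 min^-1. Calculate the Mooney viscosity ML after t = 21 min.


ML = ML0 * exp(-k * t)
ML = 106 * exp(-0.006 * 21)
ML = 106 * 0.8816
ML = 93.45 MU

93.45 MU


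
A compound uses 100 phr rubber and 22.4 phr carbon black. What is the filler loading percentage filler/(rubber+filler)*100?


Filler % = filler / (rubber + filler) * 100
= 22.4 / (100 + 22.4) * 100
= 22.4 / 122.4 * 100
= 18.3%

18.3%


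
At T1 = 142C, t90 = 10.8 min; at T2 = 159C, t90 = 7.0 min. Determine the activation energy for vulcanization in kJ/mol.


T1 = 415.15 K, T2 = 432.15 K
1/T1 - 1/T2 = 9.4757e-05
ln(t1/t2) = ln(10.8/7.0) = 0.4336
Ea = 8.314 * 0.4336 / 9.4757e-05 = 38047.4866 J/mol
Ea = 38.05 kJ/mol

38.05 kJ/mol


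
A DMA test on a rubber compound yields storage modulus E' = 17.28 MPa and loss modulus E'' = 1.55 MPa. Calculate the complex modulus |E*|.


|E*| = sqrt(E'^2 + E''^2)
= sqrt(17.28^2 + 1.55^2)
= sqrt(298.5984 + 2.4025)
= 17.349 MPa

17.349 MPa


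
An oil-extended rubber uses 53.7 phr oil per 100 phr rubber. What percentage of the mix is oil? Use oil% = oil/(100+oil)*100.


Oil % = oil / (100 + oil) * 100
= 53.7 / (100 + 53.7) * 100
= 53.7 / 153.7 * 100
= 34.94%

34.94%


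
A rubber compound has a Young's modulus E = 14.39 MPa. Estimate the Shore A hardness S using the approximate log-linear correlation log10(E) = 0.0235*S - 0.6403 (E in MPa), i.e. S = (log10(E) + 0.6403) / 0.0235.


log10(E) = 0.0235*S - 0.6403  =>  S = (log10(E) + 0.6403) / 0.0235
log10(14.39) = 1.158061
S = (1.158061 + 0.6403) / 0.0235 = 1.798361 / 0.0235
S = 76.5

Shore A = 76.5


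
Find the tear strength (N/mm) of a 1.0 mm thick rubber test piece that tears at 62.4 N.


Tear strength = force / thickness
= 62.4 / 1.0
= 62.4 N/mm

62.4 N/mm


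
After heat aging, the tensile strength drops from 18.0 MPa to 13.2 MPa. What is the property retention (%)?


Retention = aged / original * 100
= 13.2 / 18.0 * 100
= 73.3%

73.3%


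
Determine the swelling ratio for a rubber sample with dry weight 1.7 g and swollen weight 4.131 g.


Q = W_swollen / W_dry
Q = 4.131 / 1.7
Q = 2.43

Q = 2.43


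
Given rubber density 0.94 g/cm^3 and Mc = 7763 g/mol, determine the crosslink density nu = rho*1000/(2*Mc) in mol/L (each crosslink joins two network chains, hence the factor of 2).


nu = rho * 1000 / (2 * Mc)
nu = 0.94 * 1000 / (2 * 7763)
nu = 940.0 / 15526
nu = 0.0605 mol/L

0.0605 mol/L


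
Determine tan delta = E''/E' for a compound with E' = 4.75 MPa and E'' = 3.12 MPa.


tan delta = E'' / E'
= 3.12 / 4.75
= 0.6568

tan delta = 0.6568


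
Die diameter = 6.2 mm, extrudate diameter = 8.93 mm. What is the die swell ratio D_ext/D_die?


Die swell ratio = D_extrudate / D_die
= 8.93 / 6.2
= 1.44

Die swell = 1.44


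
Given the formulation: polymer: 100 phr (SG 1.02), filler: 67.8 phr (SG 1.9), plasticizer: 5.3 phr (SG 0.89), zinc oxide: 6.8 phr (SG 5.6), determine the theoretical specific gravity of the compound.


Sum of weights = 179.9
Volume contributions:
  polymer: 100/1.02 = 98.0392
  filler: 67.8/1.9 = 35.6842
  plasticizer: 5.3/0.89 = 5.9551
  zinc oxide: 6.8/5.6 = 1.2143
Sum of volumes = 140.8928
SG = 179.9 / 140.8928 = 1.277

SG = 1.277


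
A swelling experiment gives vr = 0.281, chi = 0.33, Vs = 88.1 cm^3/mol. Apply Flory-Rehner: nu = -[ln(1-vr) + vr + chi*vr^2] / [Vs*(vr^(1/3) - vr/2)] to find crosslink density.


ln(1 - vr) = ln(1 - 0.281) = -0.3299
Numerator = -((-0.3299) + 0.281 + 0.33 * 0.281^2) = 0.0228
Denominator = 88.1 * (0.281^(1/3) - 0.281/2) = 45.3267
nu = 0.0228 / 45.3267 = 5.0383e-04 mol/cm^3

5.0383e-04 mol/cm^3


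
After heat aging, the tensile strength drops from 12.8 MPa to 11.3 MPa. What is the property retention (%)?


Retention = aged / original * 100
= 11.3 / 12.8 * 100
= 88.3%

88.3%


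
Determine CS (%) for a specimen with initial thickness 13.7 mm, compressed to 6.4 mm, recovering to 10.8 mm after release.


CS = (t0 - recovered) / (t0 - ts) * 100
= (13.7 - 10.8) / (13.7 - 6.4) * 100
= 2.9 / 7.3 * 100
= 39.7%

39.7%


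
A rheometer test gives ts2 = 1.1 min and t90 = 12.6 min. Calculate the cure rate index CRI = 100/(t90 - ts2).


CRI = 100 / (t90 - ts2)
= 100 / (12.6 - 1.1)
= 100 / 11.5
= 8.7 min^-1

8.7 min^-1


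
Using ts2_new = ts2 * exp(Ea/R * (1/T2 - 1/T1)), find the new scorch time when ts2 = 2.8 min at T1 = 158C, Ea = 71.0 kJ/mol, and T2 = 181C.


Convert temperatures: T1 = 158 + 273.15 = 431.15 K, T2 = 181 + 273.15 = 454.15 K
ts2_new = 2.8 * exp(71000 / 8.314 * (1/454.15 - 1/431.15))
1/T2 - 1/T1 = -1.1746e-04
ts2_new = 1.03 min

1.03 min


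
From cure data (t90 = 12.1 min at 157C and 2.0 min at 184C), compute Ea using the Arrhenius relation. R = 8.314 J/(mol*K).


T1 = 430.15 K, T2 = 457.15 K
1/T1 - 1/T2 = 1.3730e-04
ln(t1/t2) = ln(12.1/2.0) = 1.8001
Ea = 8.314 * 1.8001 / 1.3730e-04 = 108996.2288 J/mol
Ea = 109.0 kJ/mol

109.0 kJ/mol


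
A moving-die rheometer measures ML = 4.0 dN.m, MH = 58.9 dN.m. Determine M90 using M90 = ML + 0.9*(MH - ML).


M90 = ML + 0.9 * (MH - ML)
M90 = 4.0 + 0.9 * (58.9 - 4.0)
M90 = 4.0 + 0.9 * 54.9
M90 = 53.41 dN.m

53.41 dN.m


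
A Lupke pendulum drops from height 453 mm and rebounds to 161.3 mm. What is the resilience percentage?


Resilience = h_rebound / h_drop * 100
= 161.3 / 453 * 100
= 35.6%

35.6%


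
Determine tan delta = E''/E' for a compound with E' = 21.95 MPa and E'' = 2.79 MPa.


tan delta = E'' / E'
= 2.79 / 21.95
= 0.1271

tan delta = 0.1271


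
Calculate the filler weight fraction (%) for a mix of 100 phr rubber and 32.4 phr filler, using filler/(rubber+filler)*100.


Filler % = filler / (rubber + filler) * 100
= 32.4 / (100 + 32.4) * 100
= 32.4 / 132.4 * 100
= 24.47%

24.47%


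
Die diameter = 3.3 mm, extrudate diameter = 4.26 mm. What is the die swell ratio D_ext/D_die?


Die swell ratio = D_extrudate / D_die
= 4.26 / 3.3
= 1.291

Die swell = 1.291


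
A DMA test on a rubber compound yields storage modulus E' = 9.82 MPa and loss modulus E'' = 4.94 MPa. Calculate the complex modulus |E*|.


|E*| = sqrt(E'^2 + E''^2)
= sqrt(9.82^2 + 4.94^2)
= sqrt(96.4324 + 24.4036)
= 10.993 MPa

10.993 MPa


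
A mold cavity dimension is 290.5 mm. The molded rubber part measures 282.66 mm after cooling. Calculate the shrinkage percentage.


Shrinkage = (mold - part) / mold * 100
= (290.5 - 282.66) / 290.5 * 100
= 7.84 / 290.5 * 100
= 2.7%

2.7%


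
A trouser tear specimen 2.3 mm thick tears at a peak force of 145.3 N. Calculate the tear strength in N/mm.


Tear strength = force / thickness
= 145.3 / 2.3
= 63.17 N/mm

63.17 N/mm


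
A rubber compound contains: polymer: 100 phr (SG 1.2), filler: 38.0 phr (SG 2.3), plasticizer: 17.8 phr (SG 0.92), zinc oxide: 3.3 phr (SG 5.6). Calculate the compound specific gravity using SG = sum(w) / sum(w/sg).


Sum of weights = 159.1
Volume contributions:
  polymer: 100/1.2 = 83.3333
  filler: 38.0/2.3 = 16.5217
  plasticizer: 17.8/0.92 = 19.3478
  zinc oxide: 3.3/5.6 = 0.5893
Sum of volumes = 119.7922
SG = 159.1 / 119.7922 = 1.328

SG = 1.328


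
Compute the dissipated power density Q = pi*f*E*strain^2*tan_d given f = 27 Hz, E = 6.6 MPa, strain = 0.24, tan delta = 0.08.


Q = pi * f * E * strain^2 * tan_d
= pi * 27 * 6.6 * 0.24^2 * 0.08
= pi * 27 * 6.6 * 0.0576 * 0.08
= 2.5797

Q = 2.5797


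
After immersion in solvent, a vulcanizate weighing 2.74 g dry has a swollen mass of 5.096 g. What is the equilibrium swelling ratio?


Q = W_swollen / W_dry
Q = 5.096 / 2.74
Q = 1.86

Q = 1.86


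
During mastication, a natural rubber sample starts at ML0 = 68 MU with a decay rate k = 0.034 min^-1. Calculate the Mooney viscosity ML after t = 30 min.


ML = ML0 * exp(-k * t)
ML = 68 * exp(-0.034 * 30)
ML = 68 * 0.3606
ML = 24.52 MU

24.52 MU


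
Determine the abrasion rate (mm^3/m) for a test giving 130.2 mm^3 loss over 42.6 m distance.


Rate = volume_loss / distance
= 130.2 / 42.6
= 3.056 mm^3/m

3.056 mm^3/m


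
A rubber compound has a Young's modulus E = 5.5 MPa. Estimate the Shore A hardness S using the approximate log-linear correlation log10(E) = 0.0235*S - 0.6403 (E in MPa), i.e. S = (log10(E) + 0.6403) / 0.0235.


log10(E) = 0.0235*S - 0.6403  =>  S = (log10(E) + 0.6403) / 0.0235
log10(5.5) = 0.740363
S = (0.740363 + 0.6403) / 0.0235 = 1.380663 / 0.0235
S = 58.8

Shore A = 58.8


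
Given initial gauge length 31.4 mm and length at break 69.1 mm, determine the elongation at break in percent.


Elongation = (Lf - L0) / L0 * 100
= (69.1 - 31.4) / 31.4 * 100
= 37.7 / 31.4 * 100
= 120.1%

120.1%


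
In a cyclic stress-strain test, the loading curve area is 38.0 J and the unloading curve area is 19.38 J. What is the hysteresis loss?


Hysteresis loss = loading - unloading
= 38.0 - 19.38
= 18.62 J

18.62 J


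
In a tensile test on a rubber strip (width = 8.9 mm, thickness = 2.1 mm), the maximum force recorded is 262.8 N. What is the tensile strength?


Area = width * thickness = 8.9 * 2.1 = 18.69 mm^2
TS = force / area = 262.8 / 18.69 = 14.06 MPa

14.06 MPa


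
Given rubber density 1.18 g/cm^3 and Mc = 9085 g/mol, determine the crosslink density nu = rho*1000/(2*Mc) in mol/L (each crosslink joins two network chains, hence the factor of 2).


nu = rho * 1000 / (2 * Mc)
nu = 1.18 * 1000 / (2 * 9085)
nu = 1180.0 / 18170
nu = 0.0649 mol/L

0.0649 mol/L


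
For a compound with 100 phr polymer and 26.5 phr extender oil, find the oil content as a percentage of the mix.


Oil % = oil / (100 + oil) * 100
= 26.5 / (100 + 26.5) * 100
= 26.5 / 126.5 * 100
= 20.95%

20.95%


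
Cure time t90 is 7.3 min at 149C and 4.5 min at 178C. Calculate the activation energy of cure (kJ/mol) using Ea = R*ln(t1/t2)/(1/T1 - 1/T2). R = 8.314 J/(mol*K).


T1 = 422.15 K, T2 = 451.15 K
1/T1 - 1/T2 = 1.5227e-04
ln(t1/t2) = ln(7.3/4.5) = 0.4838
Ea = 8.314 * 0.4838 / 1.5227e-04 = 26415.7475 J/mol
Ea = 26.42 kJ/mol

26.42 kJ/mol


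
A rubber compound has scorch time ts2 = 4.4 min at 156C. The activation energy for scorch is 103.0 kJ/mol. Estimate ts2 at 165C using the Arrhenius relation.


Convert temperatures: T1 = 156 + 273.15 = 429.15 K, T2 = 165 + 273.15 = 438.15 K
ts2_new = 4.4 * exp(103000 / 8.314 * (1/438.15 - 1/429.15))
1/T2 - 1/T1 = -4.7864e-05
ts2_new = 2.43 min

2.43 min


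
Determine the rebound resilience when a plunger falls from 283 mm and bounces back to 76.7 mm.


Resilience = h_rebound / h_drop * 100
= 76.7 / 283 * 100
= 27.1%

27.1%


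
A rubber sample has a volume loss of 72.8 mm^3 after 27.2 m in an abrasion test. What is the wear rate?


Rate = volume_loss / distance
= 72.8 / 27.2
= 2.676 mm^3/m

2.676 mm^3/m


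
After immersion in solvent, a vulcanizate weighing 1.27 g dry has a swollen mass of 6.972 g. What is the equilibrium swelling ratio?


Q = W_swollen / W_dry
Q = 6.972 / 1.27
Q = 5.49

Q = 5.49


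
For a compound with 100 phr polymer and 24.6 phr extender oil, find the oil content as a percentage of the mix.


Oil % = oil / (100 + oil) * 100
= 24.6 / (100 + 24.6) * 100
= 24.6 / 124.6 * 100
= 19.74%

19.74%


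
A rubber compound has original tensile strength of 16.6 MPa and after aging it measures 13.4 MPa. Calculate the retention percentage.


Retention = aged / original * 100
= 13.4 / 16.6 * 100
= 80.7%

80.7%


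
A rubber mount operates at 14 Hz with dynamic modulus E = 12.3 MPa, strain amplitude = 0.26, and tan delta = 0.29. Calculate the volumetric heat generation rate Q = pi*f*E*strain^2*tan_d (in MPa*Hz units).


Q = pi * f * E * strain^2 * tan_d
= pi * 14 * 12.3 * 0.26^2 * 0.29
= pi * 14 * 12.3 * 0.0676 * 0.29
= 10.6054

Q = 10.6054


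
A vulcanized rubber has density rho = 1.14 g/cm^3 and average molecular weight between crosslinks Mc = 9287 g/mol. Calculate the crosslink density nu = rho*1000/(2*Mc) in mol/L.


nu = rho * 1000 / (2 * Mc)
nu = 1.14 * 1000 / (2 * 9287)
nu = 1140.0 / 18574
nu = 0.0614 mol/L

0.0614 mol/L


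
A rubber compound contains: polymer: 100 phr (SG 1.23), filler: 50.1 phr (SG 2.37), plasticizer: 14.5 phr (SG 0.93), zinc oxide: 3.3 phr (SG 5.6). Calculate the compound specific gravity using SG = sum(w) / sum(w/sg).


Sum of weights = 167.9
Volume contributions:
  polymer: 100/1.23 = 81.3008
  filler: 50.1/2.37 = 21.1392
  plasticizer: 14.5/0.93 = 15.5914
  zinc oxide: 3.3/5.6 = 0.5893
Sum of volumes = 118.6207
SG = 167.9 / 118.6207 = 1.415

SG = 1.415


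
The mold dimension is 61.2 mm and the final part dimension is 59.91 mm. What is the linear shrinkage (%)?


Shrinkage = (mold - part) / mold * 100
= (61.2 - 59.91) / 61.2 * 100
= 1.29 / 61.2 * 100
= 2.11%

2.11%


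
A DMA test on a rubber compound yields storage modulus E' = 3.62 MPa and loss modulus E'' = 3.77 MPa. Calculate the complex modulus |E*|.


|E*| = sqrt(E'^2 + E''^2)
= sqrt(3.62^2 + 3.77^2)
= sqrt(13.1044 + 14.2129)
= 5.227 MPa

5.227 MPa


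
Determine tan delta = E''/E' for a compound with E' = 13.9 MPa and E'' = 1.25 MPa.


tan delta = E'' / E'
= 1.25 / 13.9
= 0.0899

tan delta = 0.0899


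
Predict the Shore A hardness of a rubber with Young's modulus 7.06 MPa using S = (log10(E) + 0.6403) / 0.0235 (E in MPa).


log10(E) = 0.0235*S - 0.6403  =>  S = (log10(E) + 0.6403) / 0.0235
log10(7.06) = 0.848805
S = (0.848805 + 0.6403) / 0.0235 = 1.489105 / 0.0235
S = 63.4

Shore A = 63.4


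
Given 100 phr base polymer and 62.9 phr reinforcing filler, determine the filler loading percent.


Filler % = filler / (rubber + filler) * 100
= 62.9 / (100 + 62.9) * 100
= 62.9 / 162.9 * 100
= 38.61%

38.61%


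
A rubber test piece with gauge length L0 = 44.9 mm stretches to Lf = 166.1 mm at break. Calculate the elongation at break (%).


Elongation = (Lf - L0) / L0 * 100
= (166.1 - 44.9) / 44.9 * 100
= 121.2 / 44.9 * 100
= 269.9%

269.9%


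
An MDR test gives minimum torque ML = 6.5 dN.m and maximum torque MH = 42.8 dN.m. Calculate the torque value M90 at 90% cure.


M90 = ML + 0.9 * (MH - ML)
M90 = 6.5 + 0.9 * (42.8 - 6.5)
M90 = 6.5 + 0.9 * 36.3
M90 = 39.17 dN.m

39.17 dN.m


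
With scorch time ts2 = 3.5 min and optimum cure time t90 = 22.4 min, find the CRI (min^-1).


CRI = 100 / (t90 - ts2)
= 100 / (22.4 - 3.5)
= 100 / 18.9
= 5.29 min^-1

5.29 min^-1


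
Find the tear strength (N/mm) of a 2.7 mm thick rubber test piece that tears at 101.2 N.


Tear strength = force / thickness
= 101.2 / 2.7
= 37.48 N/mm

37.48 N/mm


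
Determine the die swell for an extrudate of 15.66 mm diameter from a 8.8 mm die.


Die swell ratio = D_extrudate / D_die
= 15.66 / 8.8
= 1.78

Die swell = 1.78


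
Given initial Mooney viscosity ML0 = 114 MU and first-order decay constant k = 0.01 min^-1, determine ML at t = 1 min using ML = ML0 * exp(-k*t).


ML = ML0 * exp(-k * t)
ML = 114 * exp(-0.01 * 1)
ML = 114 * 0.9900
ML = 112.87 MU

112.87 MU


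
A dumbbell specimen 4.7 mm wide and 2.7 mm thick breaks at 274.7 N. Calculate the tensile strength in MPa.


Area = width * thickness = 4.7 * 2.7 = 12.69 mm^2
TS = force / area = 274.7 / 12.69 = 21.65 MPa

21.65 MPa


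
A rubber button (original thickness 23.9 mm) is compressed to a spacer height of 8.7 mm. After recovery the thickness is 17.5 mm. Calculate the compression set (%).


CS = (t0 - recovered) / (t0 - ts) * 100
= (23.9 - 17.5) / (23.9 - 8.7) * 100
= 6.4 / 15.2 * 100
= 42.1%

42.1%


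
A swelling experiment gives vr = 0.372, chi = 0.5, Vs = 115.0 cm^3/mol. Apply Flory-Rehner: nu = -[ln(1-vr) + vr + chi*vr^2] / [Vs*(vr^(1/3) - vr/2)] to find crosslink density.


ln(1 - vr) = ln(1 - 0.372) = -0.4652
Numerator = -((-0.4652) + 0.372 + 0.5 * 0.372^2) = 0.0240
Denominator = 115.0 * (0.372^(1/3) - 0.372/2) = 61.3176
nu = 0.0240 / 61.3176 = 3.9178e-04 mol/cm^3

3.9178e-04 mol/cm^3


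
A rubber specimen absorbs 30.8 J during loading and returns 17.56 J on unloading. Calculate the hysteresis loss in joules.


Hysteresis loss = loading - unloading
= 30.8 - 17.56
= 13.24 J

13.24 J


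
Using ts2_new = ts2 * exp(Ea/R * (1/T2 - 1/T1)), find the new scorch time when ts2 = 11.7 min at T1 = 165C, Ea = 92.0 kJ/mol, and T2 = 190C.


Convert temperatures: T1 = 165 + 273.15 = 438.15 K, T2 = 190 + 273.15 = 463.15 K
ts2_new = 11.7 * exp(92000 / 8.314 * (1/463.15 - 1/438.15))
1/T2 - 1/T1 = -1.2320e-04
ts2_new = 2.99 min

2.99 min


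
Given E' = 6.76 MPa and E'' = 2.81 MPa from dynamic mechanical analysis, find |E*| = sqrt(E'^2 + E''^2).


|E*| = sqrt(E'^2 + E''^2)
= sqrt(6.76^2 + 2.81^2)
= sqrt(45.6976 + 7.8961)
= 7.321 MPa

7.321 MPa


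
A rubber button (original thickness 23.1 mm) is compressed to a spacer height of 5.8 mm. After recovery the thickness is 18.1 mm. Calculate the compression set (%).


CS = (t0 - recovered) / (t0 - ts) * 100
= (23.1 - 18.1) / (23.1 - 5.8) * 100
= 5.0 / 17.3 * 100
= 28.9%

28.9%


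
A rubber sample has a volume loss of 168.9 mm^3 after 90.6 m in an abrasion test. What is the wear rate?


Rate = volume_loss / distance
= 168.9 / 90.6
= 1.864 mm^3/m

1.864 mm^3/m
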